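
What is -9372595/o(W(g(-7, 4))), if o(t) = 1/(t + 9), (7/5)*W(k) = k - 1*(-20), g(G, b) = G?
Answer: -1199692160/7 ≈ -1.7138e+8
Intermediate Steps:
W(k) = 100/7 + 5*k/7 (W(k) = 5*(k - 1*(-20))/7 = 5*(k + 20)/7 = 5*(20 + k)/7 = 100/7 + 5*k/7)
o(t) = 1/(9 + t)
-9372595/o(W(g(-7, 4))) = -(1527732985/7 - 46862975) = -9372595/(1/(9 + (100/7 - 5))) = -9372595/(1/(9 + 65/7)) = -9372595/(1/(128/7)) = -9372595/7/128 = -9372595*128/7 = -1199692160/7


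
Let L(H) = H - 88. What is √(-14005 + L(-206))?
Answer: I*√14299 ≈ 119.58*I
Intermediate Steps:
L(H) = -88 + H
√(-14005 + L(-206)) = √(-14005 + (-88 - 206)) = √(-14005 - 294) = √(-14299) = I*√14299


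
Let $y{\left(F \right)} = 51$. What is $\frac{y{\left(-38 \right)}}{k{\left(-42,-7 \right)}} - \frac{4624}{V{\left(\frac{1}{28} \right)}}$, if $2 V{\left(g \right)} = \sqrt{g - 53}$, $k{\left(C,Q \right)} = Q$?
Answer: $- \frac{51}{7} + \frac{18496 i \sqrt{10381}}{1483} \approx -7.2857 + 1270.7 i$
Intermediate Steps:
$V{\left(g \right)} = \frac{\sqrt{-53 + g}}{2}$ ($V{\left(g \right)} = \frac{\sqrt{g - 53}}{2} = \frac{\sqrt{-53 + g}}{2}$)
$\frac{y{\left(-38 \right)}}{k{\left(-42,-7 \right)}} - \frac{4624}{V{\left(\frac{1}{28} \right)}} = \frac{51}{-7} - \frac{4624}{\frac{1}{2} \sqrt{-53 + \frac{1}{28}}} = 51 \left(- \frac{1}{7}\right) - \frac{4624}{\frac{1}{2} \sqrt{-53 + \frac{1}{28}}} = - \frac{51}{7} - \frac{4624}{\frac{1}{2} \sqrt{- \frac{1483}{28}}} = - \frac{51}{7} - \frac{4624}{\frac{1}{2} \frac{i \sqrt{10381}}{14}} = - \frac{51}{7} - \frac{4624}{\frac{1}{28} i \sqrt{10381}} = - \frac{51}{7} - 4624 \left(- \frac{4 i \sqrt{10381}}{1483}\right) = - \frac{51}{7} + \frac{18496 i \sqrt{10381}}{1483}$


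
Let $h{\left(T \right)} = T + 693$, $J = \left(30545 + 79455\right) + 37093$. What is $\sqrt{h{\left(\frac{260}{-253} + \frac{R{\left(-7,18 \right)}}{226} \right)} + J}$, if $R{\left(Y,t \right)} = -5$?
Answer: $\frac{\sqrt{483156837854174}}{57178} \approx 384.43$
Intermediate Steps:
$J = 147093$ ($J = 110000 + 37093 = 147093$)
$h{\left(T \right)} = 693 + T$
$\sqrt{h{\left(\frac{260}{-253} + \frac{R{\left(-7,18 \right)}}{226} \right)} + J} = \sqrt{\left(693 + \left(\frac{260}{-253} - \frac{5}{226}\right)\right) + 147093} = \sqrt{\left(693 + \left(260 \left(- \frac{1}{253}\right) - \frac{5}{226}\right)\right) + 147093} = \sqrt{\left(693 - \frac{60025}{57178}\right) + 147093} = \sqrt{\frac{39564329}{57178} + 147093} = \sqrt{\frac{8450047883}{57178}} = \frac{\sqrt{483156837854174}}{57178}$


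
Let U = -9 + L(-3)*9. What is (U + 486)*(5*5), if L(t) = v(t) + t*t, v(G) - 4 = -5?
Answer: 13725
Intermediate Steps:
v(G) = -1 (v(G) = 4 - 5 = -1)
L(t) = -1 + t² (L(t) = -1 + t*t = -1 + t²)
U = 63 (U = -9 + (-1 + (-3)²)*9 = -9 + (-1 + 9)*9 = -9 + 8*9 = -9 + 72 = 63)
(U + 486)*(5*5) = (63 + 486)*(5*5) = 549*25 = 13725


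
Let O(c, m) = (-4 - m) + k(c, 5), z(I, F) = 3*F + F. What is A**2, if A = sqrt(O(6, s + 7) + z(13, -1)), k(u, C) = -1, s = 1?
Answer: -17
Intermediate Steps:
z(I, F) = 4*F
O(c, m) = -5 - m (O(c, m) = (-4 - m) - 1 = -5 - m)
A = I*sqrt(17) (A = sqrt((-5 - (1 + 7)) + 4*(-1)) = sqrt((-5 - 1*8) - 4) = sqrt((-5 - 8) - 4) = sqrt(-13 - 4) = sqrt(-17) = I*sqrt(17) ≈ 4.1231*I)
A**2 = (I*sqrt(17))**2 = -17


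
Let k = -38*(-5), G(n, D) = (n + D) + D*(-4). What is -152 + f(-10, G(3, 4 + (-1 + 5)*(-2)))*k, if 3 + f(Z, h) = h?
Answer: 2128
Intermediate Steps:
G(n, D) = n - 3*D (G(n, D) = (D + n) - 4*D = n - 3*D)
f(Z, h) = -3 + h
k = 190
-152 + f(-10, G(3, 4 + (-1 + 5)*(-2)))*k = -152 + (-3 + (3 - 3*(4 + (-1 + 5)*(-2))))*190 = -152 + (-3 + (3 - 3*(4 + 4*(-2))))*190 = -152 + (-3 + (3 - 3*(4 - 8)))*190 = -152 + (-3 + (3 - 3*(-4)))*190 = -152 + (-3 + (3 + 12))*190 = -152 + (-3 + 15)*190 = -152 + 12*190 = -152 + 2280 = 2128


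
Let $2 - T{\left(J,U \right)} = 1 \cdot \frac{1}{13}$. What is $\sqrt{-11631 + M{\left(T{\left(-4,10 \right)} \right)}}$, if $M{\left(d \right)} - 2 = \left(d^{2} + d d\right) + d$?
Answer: $\frac{i \sqrt{1963726}}{13} \approx 107.79 i$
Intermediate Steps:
$T{\left(J,U \right)} = \frac{25}{13}$ ($T{\left(J,U \right)} = 2 - 1 \cdot \frac{1}{13} = 2 - \frac{1}{13} = \frac{25}{13}$)
$M{\left(d \right)} = 2 + d + 2 d^{2}$ ($M{\left(d \right)} = 2 + \left(\left(d^{2} + d d\right) + d\right) = 2 + \left(\left(d^{2} + d^{2}\right) + d\right) = 2 + \left(2 d^{2} + d\right) = 2 + \left(d + 2 d^{2}\right) = 2 + d + 2 d^{2}$)
$\sqrt{-11631 + M{\left(T{\left(-4,10 \right)} \right)}} = \sqrt{-11631 + \left(2 + \frac{25}{13} + 2 \left(\frac{25}{13}\right)^{2}\right)} = \sqrt{-11631 + \left(2 + \frac{25}{13} + 2 \cdot \frac{625}{169}\right)} = \sqrt{-11631 + \left(2 + \frac{25}{13} + \frac{1250}{169}\right)} = \sqrt{-11631 + \frac{1913}{169}} = \sqrt{- \frac{1963726}{169}} = \frac{i \sqrt{1963726}}{13}$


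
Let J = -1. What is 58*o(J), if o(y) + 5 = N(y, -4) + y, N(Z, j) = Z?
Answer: -406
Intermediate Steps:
o(y) = -5 + 2*y (o(y) = -5 + (y + y) = -5 + 2*y)
58*o(J) = 58*(-5 + 2*(-1)) = 58*(-5 - 2) = 58*(-7) = -406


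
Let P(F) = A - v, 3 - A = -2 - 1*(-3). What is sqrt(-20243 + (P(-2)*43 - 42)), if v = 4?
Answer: I*sqrt(20371) ≈ 142.73*I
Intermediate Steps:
A = 2 (A = 3 - (-2 - 1*(-3)) = 3 - (-2 + 3) = 3 - 1*1 = 3 - 1 = 2)
P(F) = -2 (P(F) = 2 - 1*4 = 2 - 4 = -2)
sqrt(-20243 + (P(-2)*43 - 42)) = sqrt(-20243 + (-2*43 - 42)) = sqrt(-20243 + (-86 - 42)) = sqrt(-20243 - 128) = sqrt(-20371) = I*sqrt(20371)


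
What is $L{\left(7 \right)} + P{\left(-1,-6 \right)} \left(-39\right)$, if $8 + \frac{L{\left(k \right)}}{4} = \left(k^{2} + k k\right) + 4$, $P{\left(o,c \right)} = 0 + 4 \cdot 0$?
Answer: $376$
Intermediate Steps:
$P{\left(o,c \right)} = 0$ ($P{\left(o,c \right)} = 0 + 0 = 0$)
$L{\left(k \right)} = -16 + 8 k^{2}$ ($L{\left(k \right)} = -32 + 4 \left(\left(k^{2} + k k\right) + 4\right) = -32 + 4 \left(\left(k^{2} + k^{2}\right) + 4\right) = -32 + 4 \left(2 k^{2} + 4\right) = -32 + 4 \left(4 + 2 k^{2}\right) = -32 + \left(16 + 8 k^{2}\right) = -16 + 8 k^{2}$)
$L{\left(7 \right)} + P{\left(-1,-6 \right)} \left(-39\right) = \left(-16 + 8 \cdot 7^{2}\right) + 0 \left(-39\right) = \left(-16 + 8 \cdot 49\right) + 0 = \left(-16 + 392\right) + 0 = 376 + 0 = 376$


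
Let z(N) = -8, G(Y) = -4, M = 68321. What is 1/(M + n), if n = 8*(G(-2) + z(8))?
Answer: 1/68225 ≈ 1.4657e-5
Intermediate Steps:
n = -96 (n = 8*(-4 - 8) = 8*(-12) = -96)
1/(M + n) = 1/(68321 - 96) = 1/68225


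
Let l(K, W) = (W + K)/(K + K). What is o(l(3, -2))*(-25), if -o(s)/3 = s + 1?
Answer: 175/2 ≈ 87.500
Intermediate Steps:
l(K, W) = (K + W)/(2*K) (l(K, W) = (K + W)/((2*K)) = (K + W)*(1/(2*K)) = (K + W)/(2*K))
o(s) = -3 - 3*s (o(s) = -3*(s + 1) = -3*(1 + s) = -3 - 3*s)
o(l(3, -2))*(-25) = (-3 - 3*(3 - 2)/(2*3))*(-25) = (-3 - 3/(2*3))*(-25) = (-3 - 3*⅙)*(-25) = (-3 - ½)*(-25) = -7/2*(-25) = 175/2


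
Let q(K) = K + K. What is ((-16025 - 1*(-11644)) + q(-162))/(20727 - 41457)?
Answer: 941/4146 ≈ 0.22697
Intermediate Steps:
q(K) = 2*K
((-16025 - 1*(-11644)) + q(-162))/(20727 - 41457) = ((-16025 - 1*(-11644)) + 2*(-162))/(20727 - 41457) = ((-16025 + 11644) - 324)/(-20730) = (-4381 - 324)*(-1/20730) = -4705*(-1/20730) = 941/4146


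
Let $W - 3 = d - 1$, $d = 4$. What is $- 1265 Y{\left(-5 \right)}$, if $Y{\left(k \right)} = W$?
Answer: $-7590$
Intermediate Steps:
$W = 6$ ($W = 3 + \left(4 - 1\right) = 3 + 3 = 6$)
$Y{\left(k \right)} = 6$
$- 1265 Y{\left(-5 \right)} = \left(-1265\right) 6 = -7590$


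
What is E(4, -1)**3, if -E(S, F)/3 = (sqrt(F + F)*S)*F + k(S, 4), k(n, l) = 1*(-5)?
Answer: -9585 + 4644*I*sqrt(2) ≈ -9585.0 + 6567.6*I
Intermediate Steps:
k(n, l) = -5
E(S, F) = 15 - 3*S*sqrt(2)*F**(3/2) (E(S, F) = -3*((sqrt(F + F)*S)*F - 5) = -3*((sqrt(2*F)*S)*F - 5) = -3*(((sqrt(2)*sqrt(F))*S)*F - 5) = -3*((S*sqrt(2)*sqrt(F))*F - 5) = -3*(S*sqrt(2)*F**(3/2) - 5) = -3*(-5 + S*sqrt(2)*F**(3/2)) = 15 - 3*S*sqrt(2)*F**(3/2))
E(4, -1)**3 = (15 - 3*4*sqrt(2)*(-1)**(3/2))**3 = (15 - 3*4*sqrt(2)*(-I))**3 = (15 + 12*I*sqrt(2))**3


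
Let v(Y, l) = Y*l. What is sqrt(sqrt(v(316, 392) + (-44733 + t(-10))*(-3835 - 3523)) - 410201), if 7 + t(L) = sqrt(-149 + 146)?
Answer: sqrt(-410201 + sqrt(2)*sqrt(164660396 - 3679*I*sqrt(3))) ≈ 0.e-4 - 626.14*I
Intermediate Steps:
t(L) = -7 + I*sqrt(3) (t(L) = -7 + sqrt(-149 + 146) = -7 + sqrt(-3) = -7 + I*sqrt(3))
sqrt(sqrt(v(316, 392) + (-44733 + t(-10))*(-3835 - 3523)) - 410201) = sqrt(sqrt(316*392 + (-44733 + (-7 + I*sqrt(3)))*(-3835 - 3523)) - 410201) = sqrt(sqrt(123872 + (-44740 + I*sqrt(3))*(-7358)) - 410201) = sqrt(sqrt(123872 + (329196920 - 7358*I*sqrt(3))) - 410201) = sqrt(sqrt(329320792 - 7358*I*sqrt(3)) - 410201) = sqrt(-410201 + sqrt(329320792 - 7358*I*sqrt(3)))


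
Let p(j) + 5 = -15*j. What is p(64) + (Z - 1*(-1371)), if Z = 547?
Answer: 953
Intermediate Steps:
p(j) = -5 - 15*j
p(64) + (Z - 1*(-1371)) = (-5 - 15*64) + (547 - 1*(-1371)) = (-5 - 960) + (547 + 1371) = -965 + 1918 = 953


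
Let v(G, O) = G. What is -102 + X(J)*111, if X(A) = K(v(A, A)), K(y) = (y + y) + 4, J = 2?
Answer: 786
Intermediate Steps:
K(y) = 4 + 2*y (K(y) = 2*y + 4 = 4 + 2*y)
X(A) = 4 + 2*A
-102 + X(J)*111 = -102 + (4 + 2*2)*111 = -102 + (4 + 4)*111 = -102 + 8*111 = -102 + 888 = 786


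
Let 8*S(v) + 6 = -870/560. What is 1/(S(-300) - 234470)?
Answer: -448/105042983 ≈ -4.2649e-6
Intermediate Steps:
S(v) = -423/448 (S(v) = -¾ + (-870/560)/8 = -¾ + (-870*1/560)/8 = -¾ + (⅛)*(-87/56) = -¾ - 87/448 = -423/448)
1/(S(-300) - 234470) = 1/(-423/448 - 234470) = 1/(-105042983/448) = -448/105042983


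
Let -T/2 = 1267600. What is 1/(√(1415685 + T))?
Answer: -I*√1119515/1119515 ≈ -0.00094512*I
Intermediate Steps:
T = -2535200 (T = -2*1267600 = -2535200)
1/(√(1415685 + T)) = 1/(√(1415685 - 2535200)) = 1/(√(-1119515)) = 1/(I*√1119515) = -I*√1119515/1119515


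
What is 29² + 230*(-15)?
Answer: -2609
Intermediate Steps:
29² + 230*(-15) = 841 - 3450 = -2609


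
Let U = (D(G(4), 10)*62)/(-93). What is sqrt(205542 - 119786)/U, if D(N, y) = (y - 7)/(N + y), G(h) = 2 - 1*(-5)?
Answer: -17*sqrt(21439) ≈ -2489.2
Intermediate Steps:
G(h) = 7 (G(h) = 2 + 5 = 7)
D(N, y) = (-7 + y)/(N + y)
U = -2/17 (U = (((-7 + 10)/(7 + 10))*62)/(-93) = ((3/17)*62)*(-1/93) = (186/17)*(-1/93) = -2/17 ≈ -0.11765)
sqrt(205542 - 119786)/U = sqrt(205542 - 119786)/(-2/17) = sqrt(85756)*(-17/2) = (2*sqrt(21439))*(-17/2) = -17*sqrt(21439)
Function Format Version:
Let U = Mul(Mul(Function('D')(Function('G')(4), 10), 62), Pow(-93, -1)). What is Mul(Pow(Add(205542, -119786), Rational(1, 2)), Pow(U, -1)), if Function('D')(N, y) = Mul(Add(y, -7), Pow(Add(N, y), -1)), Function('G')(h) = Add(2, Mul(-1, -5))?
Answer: Mul(-17, Pow(21439, Rational(1, 2))) ≈ -2489.2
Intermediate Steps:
Function('G')(h) = 7 (Function('G')(h) = Add(2, 5) = 7)
Function('D')(N, y) = Mul(Pow(Add(N, y), -1), Add(-7, y)) (Function('D')(N, y) = Mul(Add(-7, y), Pow(Add(N, y), -1)) = Mul(Pow(Add(N, y), -1), Add(-7, y)))
U = Rational(-2, 17) (U = Mul(Mul(Mul(Pow(Add(7, 10), -1), Add(-7, 10)), 62), Pow(-93, -1)) = Mul(Mul(Mul(Pow(17, -1), 3), 62), Rational(-1, 93)) = Mul(Mul(Mul(Rational(1, 17), 3), 62), Rational(-1, 93)) = Mul(Mul(Rational(3, 17), 62), Rational(-1, 93)) = Mul(Rational(186, 17), Rational(-1, 93)) = Rational(-2, 17) ≈ -0.11765)
Mul(Pow(Add(205542, -119786), Rational(1, 2)), Pow(U, -1)) = Mul(Pow(Add(205542, -119786), Rational(1, 2)), Pow(Rational(-2, 17), -1)) = Mul(Pow(85756, Rational(1, 2)), Rational(-17, 2)) = Mul(Mul(2, Pow(21439, Rational(1, 2))), Rational(-17, 2)) = Mul(-17, Pow(21439, Rational(1, 2)))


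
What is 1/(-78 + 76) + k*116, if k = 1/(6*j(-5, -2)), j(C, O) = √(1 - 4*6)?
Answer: -½ - 58*I*√23/69 ≈ -0.5 - 4.0313*I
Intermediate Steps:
j(C, O) = I*√23 (j(C, O) = √(1 - 24) = √(-23) = I*√23)
k = -I*√23/138 (k = 1/(6*(I*√23)) = 1/(6*I*√23) = -I*√23/138 ≈ -0.034752*I)
1/(-78 + 76) + k*116 = 1/(-78 + 76) - I*√23/138*116 = 1/(-2) - 58*I*√23/69 = -½ - 58*I*√23/69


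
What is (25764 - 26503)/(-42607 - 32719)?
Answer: 739/75326 ≈ 0.0098107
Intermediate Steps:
(25764 - 26503)/(-42607 - 32719) = -739/(-75326) = -739*(-1/75326) = 739/75326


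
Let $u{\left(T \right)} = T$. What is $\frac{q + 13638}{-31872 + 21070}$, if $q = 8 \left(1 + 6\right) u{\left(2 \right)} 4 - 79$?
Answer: $- \frac{14007}{10802} \approx -1.2967$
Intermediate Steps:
$q = 369$ ($q = 8 \left(1 + 6\right) 2 \cdot 4 - 79 = 8 \cdot 7 \cdot 2 \cdot 4 - 79 = 8 \cdot 14 \cdot 4 - 79 = 8 \cdot 56 - 79 = 448 - 79 = 369$)
$\frac{q + 13638}{-31872 + 21070} = \frac{369 + 13638}{-31872 + 21070} = \frac{14007}{-10802} = 14007 \left(- \frac{1}{10802}\right) = - \frac{14007}{10802}$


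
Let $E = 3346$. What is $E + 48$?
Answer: $3394$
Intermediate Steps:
$E + 48 = 3346 + 48 = 3394$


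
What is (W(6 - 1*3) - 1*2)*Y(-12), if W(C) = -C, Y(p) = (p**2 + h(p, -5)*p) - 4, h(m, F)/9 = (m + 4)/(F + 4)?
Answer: 3620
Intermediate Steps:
h(m, F) = 9*(4 + m)/(4 + F) (h(m, F) = 9*((m + 4)/(F + 4)) = 9*((4 + m)/(4 + F)) = 9*(4 + m)/(4 + F))
Y(p) = -4 + p**2 + p*(-36 - 9*p) (Y(p) = (p**2 + (9*(4 + p)/(4 - 5))*p) - 4 = (p**2 + (9*(4 + p)/(-1))*p) - 4 = (p**2 + (9*(-1)*(4 + p))*p) - 4 = (p**2 + (-36 - 9*p)*p) - 4 = (p**2 + p*(-36 - 9*p)) - 4 = -4 + p**2 + p*(-36 - 9*p))
(W(6 - 1*3) - 1*2)*Y(-12) = (-(6 - 1*3) - 1*2)*(-4 - 36*(-12) - 8*(-12)**2) = (-(6 - 3) - 2)*(-4 + 432 - 8*144) = (-1*3 - 2)*(-4 + 432 - 1152) = (-3 - 2)*(-724) = -5*(-724) = 3620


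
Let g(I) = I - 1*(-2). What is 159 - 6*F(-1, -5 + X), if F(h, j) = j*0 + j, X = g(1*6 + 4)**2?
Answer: -675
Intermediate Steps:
g(I) = 2 + I (g(I) = I + 2 = 2 + I)
X = 144 (X = (2 + (1*6 + 4))**2 = (2 + (6 + 4))**2 = (2 + 10)**2 = 12**2 = 144)
F(h, j) = j (F(h, j) = 0 + j = j)
159 - 6*F(-1, -5 + X) = 159 - 6*(-5 + 144) = 159 - 6*139 = 159 - 834 = -675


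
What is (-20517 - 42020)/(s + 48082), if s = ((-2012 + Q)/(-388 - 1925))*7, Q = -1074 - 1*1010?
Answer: -144648081/111242338 ≈ -1.3003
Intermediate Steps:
Q = -2084 (Q = -1074 - 1010 = -2084)
s = 28672/2313 (s = ((-2012 - 2084)/(-388 - 1925))*7 = -4096/(-2313)*7 = -4096*(-1/2313)*7 = (4096/2313)*7 = 28672/2313 ≈ 12.396)
(-20517 - 42020)/(s + 48082) = (-20517 - 42020)/(28672/2313 + 48082) = -62537/111242338/2313 = -62537*2313/111242338 = -144648081/111242338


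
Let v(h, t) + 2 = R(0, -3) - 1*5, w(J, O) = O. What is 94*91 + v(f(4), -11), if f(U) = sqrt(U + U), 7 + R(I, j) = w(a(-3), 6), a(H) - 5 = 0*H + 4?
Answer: 8546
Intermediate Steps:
a(H) = 9 (a(H) = 5 + (0*H + 4) = 5 + (0 + 4) = 5 + 4 = 9)
R(I, j) = -1 (R(I, j) = -7 + 6 = -1)
f(U) = sqrt(2)*sqrt(U) (f(U) = sqrt(2*U) = sqrt(2)*sqrt(U))
v(h, t) = -8 (v(h, t) = -2 + (-1 - 1*5) = -2 + (-1 - 5) = -2 - 6 = -8)
94*91 + v(f(4), -11) = 94*91 - 8 = 8554 - 8 = 8546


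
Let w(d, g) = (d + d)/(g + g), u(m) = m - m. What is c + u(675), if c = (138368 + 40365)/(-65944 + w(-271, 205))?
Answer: -36640265/13518791 ≈ -2.7103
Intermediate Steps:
u(m) = 0
w(d, g) = d/g (w(d, g) = (2*d)/((2*g)) = (2*d)*(1/(2*g)) = d/g)
c = -36640265/13518791 (c = (138368 + 40365)/(-65944 - 271/205) = 178733/(-65944 - 271*1/205) = 178733/(-65944 - 271/205) = 178733/(-13518791/205) = 178733*(-205/13518791) = -36640265/13518791 ≈ -2.7103)
c + u(675) = -36640265/13518791 + 0 = -36640265/13518791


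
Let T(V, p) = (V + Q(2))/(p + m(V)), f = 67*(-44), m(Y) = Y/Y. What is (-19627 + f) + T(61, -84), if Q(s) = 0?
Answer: -1873786/83 ≈ -22576.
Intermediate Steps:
m(Y) = 1
f = -2948
T(V, p) = V/(1 + p) (T(V, p) = (V + 0)/(p + 1) = V/(1 + p))
(-19627 + f) + T(61, -84) = (-19627 - 2948) + 61/(1 - 84) = -22575 + 61/(-83) = -22575 + 61*(-1/83) = -22575 - 61/83 = -1873786/83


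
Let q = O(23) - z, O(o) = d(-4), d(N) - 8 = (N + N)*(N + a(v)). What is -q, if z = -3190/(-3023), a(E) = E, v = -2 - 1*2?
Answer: -214466/3023 ≈ -70.945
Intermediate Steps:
v = -4 (v = -2 - 2 = -4)
d(N) = 8 + 2*N*(-4 + N) (d(N) = 8 + (N + N)*(N - 4) = 8 + (2*N)*(-4 + N) = 8 + 2*N*(-4 + N))
z = 3190/3023 (z = -3190*(-1/3023) = 3190/3023 ≈ 1.0552)
O(o) = 72 (O(o) = 8 - 8*(-4) + 2*(-4)² = 8 + 32 + 2*16 = 8 + 32 + 32 = 72)
q = 214466/3023 (q = 72 - 1*3190/3023 = 72 - 3190/3023 = 214466/3023 ≈ 70.945)
-q = -1*214466/3023 = -214466/3023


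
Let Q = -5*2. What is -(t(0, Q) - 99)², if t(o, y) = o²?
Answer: -9801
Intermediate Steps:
Q = -10
-(t(0, Q) - 99)² = -(0² - 99)² = -(0 - 99)² = -1*(-99)² = -1*9801 = -9801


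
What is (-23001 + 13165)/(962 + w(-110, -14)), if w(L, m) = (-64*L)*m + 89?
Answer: 9836/97509 ≈ 0.10087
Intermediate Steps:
w(L, m) = 89 - 64*L*m (w(L, m) = -64*L*m + 89 = 89 - 64*L*m)
(-23001 + 13165)/(962 + w(-110, -14)) = (-23001 + 13165)/(962 + (89 - 64*(-110)*(-14))) = -9836/(962 + (89 - 98560)) = -9836/(962 - 98471) = -9836/(-97509) = -9836*(-1/97509) = 9836/97509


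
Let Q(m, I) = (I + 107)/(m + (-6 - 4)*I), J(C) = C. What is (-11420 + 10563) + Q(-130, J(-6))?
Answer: -60091/70 ≈ -858.44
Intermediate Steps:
Q(m, I) = (107 + I)/(m - 10*I)
(-11420 + 10563) + Q(-130, J(-6)) = (-11420 + 10563) + (107 - 6)/(-130 - 10*(-6)) = -857 + 101/(-130 + 60) = -857 + 101/(-70) = -857 - 1/70*101 = -857 - 101/70 = -60091/70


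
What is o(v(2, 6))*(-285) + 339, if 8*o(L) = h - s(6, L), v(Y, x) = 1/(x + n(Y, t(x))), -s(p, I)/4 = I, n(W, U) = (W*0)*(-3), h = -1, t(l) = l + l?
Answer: 2807/8 ≈ 350.88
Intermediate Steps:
t(l) = 2*l
n(W, U) = 0 (n(W, U) = 0*(-3) = 0)
s(p, I) = -4*I
v(Y, x) = 1/x (v(Y, x) = 1/(x + 0) = 1/x)
o(L) = -1/8 + L/2 (o(L) = (-1 - (-4)*L)/8 = (-1 + 4*L)/8 = -1/8 + L/2)
o(v(2, 6))*(-285) + 339 = (-1/8 + (1/2)/6)*(-285) + 339 = (-1/8 + (1/2)*(1/6))*(-285) + 339 = (-1/8 + 1/12)*(-285) + 339 = -1/24*(-285) + 339 = 95/8 + 339 = 2807/8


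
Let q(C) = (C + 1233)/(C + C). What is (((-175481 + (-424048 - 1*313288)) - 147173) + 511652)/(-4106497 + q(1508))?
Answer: 236255344/1769313173 ≈ 0.13353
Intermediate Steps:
q(C) = (1233 + C)/(2*C) (q(C) = (1233 + C)/((2*C)) = (1233 + C)*(1/(2*C)) = (1233 + C)/(2*C))
(((-175481 + (-424048 - 1*313288)) - 147173) + 511652)/(-4106497 + q(1508)) = (((-175481 + (-424048 - 1*313288)) - 147173) + 511652)/(-4106497 + (½)*(1233 + 1508)/1508) = (((-175481 + (-424048 - 313288)) - 147173) + 511652)/(-4106497 + (½)*(1/1508)*2741) = (((-175481 - 737336) - 147173) + 511652)/(-4106497 + 2741/3016) = ((-912817 - 147173) + 511652)/(-12385192211/3016) = (-1059990 + 511652)*(-3016/12385192211) = -548338*(-3016/12385192211) = 236255344/1769313173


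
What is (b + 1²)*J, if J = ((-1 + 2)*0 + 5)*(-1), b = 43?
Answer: -220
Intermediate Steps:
J = -5 (J = (1*0 + 5)*(-1) = (0 + 5)*(-1) = 5*(-1) = -5)
(b + 1²)*J = (43 + 1²)*(-5) = (43 + 1)*(-5) = 44*(-5) = -220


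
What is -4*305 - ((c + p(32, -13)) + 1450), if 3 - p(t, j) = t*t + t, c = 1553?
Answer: -3170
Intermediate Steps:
p(t, j) = 3 - t - t² (p(t, j) = 3 - (t*t + t) = 3 - (t² + t) = 3 - (t + t²) = 3 + (-t - t²) = 3 - t - t²)
-4*305 - ((c + p(32, -13)) + 1450) = -4*305 - ((1553 + (3 - 1*32 - 1*32²)) + 1450) = -1220 - ((1553 + (3 - 32 - 1*1024)) + 1450) = -1220 - ((1553 + (3 - 32 - 1024)) + 1450) = -1220 - ((1553 - 1053) + 1450) = -1220 - (500 + 1450) = -1220 - 1*1950 = -1220 - 1950 = -3170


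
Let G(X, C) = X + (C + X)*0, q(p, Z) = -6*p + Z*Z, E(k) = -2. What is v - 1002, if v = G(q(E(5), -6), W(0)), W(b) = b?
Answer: -954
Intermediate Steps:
q(p, Z) = Z² - 6*p (q(p, Z) = -6*p + Z² = Z² - 6*p)
G(X, C) = X (G(X, C) = X + 0 = X)
v = 48 (v = (-6)² - 6*(-2) = 36 + 12 = 48)
v - 1002 = 48 - 1002 = -954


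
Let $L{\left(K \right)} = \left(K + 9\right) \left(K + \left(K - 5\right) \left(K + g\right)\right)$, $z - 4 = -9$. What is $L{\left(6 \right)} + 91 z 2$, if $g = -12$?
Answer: $-910$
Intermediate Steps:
$z = -5$ ($z = 4 - 9 = -5$)
$L{\left(K \right)} = \left(9 + K\right) \left(K + \left(-12 + K\right) \left(-5 + K\right)\right)$ ($L{\left(K \right)} = \left(K + 9\right) \left(K + \left(K - 5\right) \left(K - 12\right)\right) = \left(9 + K\right) \left(K + \left(-5 + K\right) \left(-12 + K\right)\right) = \left(9 + K\right) \left(K + \left(-12 + K\right) \left(-5 + K\right)\right)$)
$L{\left(6 \right)} + 91 z 2 = \left(540 + 6^{3} - 504 - 7 \cdot 6^{2}\right) + 91 \left(\left(-5\right) 2\right) = \left(540 + 216 - 504 - 252\right) + 91 \left(-10\right) = \left(540 + 216 - 504 - 252\right) - 910 = 0 - 910 = -910$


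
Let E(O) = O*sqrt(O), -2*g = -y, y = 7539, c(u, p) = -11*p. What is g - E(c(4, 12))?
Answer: 7539/2 + 264*I*sqrt(33) ≈ 3769.5 + 1516.6*I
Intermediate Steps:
g = 7539/2 (g = -(-1)*7539/2 = -1/2*(-7539) = 7539/2 ≈ 3769.5)
E(O) = O**(3/2)
g - E(c(4, 12)) = 7539/2 - (-11*12)**(3/2) = 7539/2 - (-132)**(3/2) = 7539/2 - (-264)*I*sqrt(33) = 7539/2 + 264*I*sqrt(33)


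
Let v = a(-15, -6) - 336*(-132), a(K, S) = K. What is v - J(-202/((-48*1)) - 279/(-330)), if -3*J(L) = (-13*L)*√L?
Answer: 44337 - 86723*√2201430/2613600 ≈ 44288.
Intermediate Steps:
v = 44337 (v = -15 - 336*(-132) = -15 + 44352 = 44337)
J(L) = 13*L^(3/2)/3 (J(L) = -(-13*L)*√L/3 = -(-13)*L^(3/2)/3 = 13*L^(3/2)/3)
v - J(-202/((-48*1)) - 279/(-330)) = 44337 - 13*(-202/((-48*1)) - 279/(-330))^(3/2)/3 = 44337 - 13*(-202/(-48) - 279*(-1/330))^(3/2)/3 = 44337 - 13*(-202*(-1/48) + 93/110)^(3/2)/3 = 44337 - 13*(101/24 + 93/110)^(3/2)/3 = 44337 - 13*(6671/1320)^(3/2)/3 = 44337 - 13*6671*√2201430/871200/3 = 44337 - 86723*√2201430/2613600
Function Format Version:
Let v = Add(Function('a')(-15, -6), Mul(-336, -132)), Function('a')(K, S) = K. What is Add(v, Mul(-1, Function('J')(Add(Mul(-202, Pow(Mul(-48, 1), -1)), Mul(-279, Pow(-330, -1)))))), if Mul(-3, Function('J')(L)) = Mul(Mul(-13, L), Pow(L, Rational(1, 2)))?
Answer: Add(44337, Mul(Rational(-86723, 2613600), Pow(2201430, Rational(1, 2)))) ≈ 44288.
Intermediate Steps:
v = 44337 (v = Add(-15, Mul(-336, -132)) = Add(-15, 44352) = 44337)
Function('J')(L) = Mul(Rational(13, 3), Pow(L, Rational(3, 2))) (Function('J')(L) = Mul(Rational(-1, 3), Mul(Mul(-13, L), Pow(L, Rational(1, 2)))) = Mul(Rational(-1, 3), Mul(-13, Pow(L, Rational(3, 2)))) = Mul(Rational(13, 3), Pow(L, Rational(3, 2))))
Add(v, Mul(-1, Function('J')(Add(Mul(-202, Pow(Mul(-48, 1), -1)), Mul(-279, Pow(-330, -1)))))) = Add(44337, Mul(-1, Mul(Rational(13, 3), Pow(Add(Mul(-202, Pow(Mul(-48, 1), -1)), Mul(-279, Pow(-330, -1))), Rational(3, 2))))) = Add(44337, Mul(-1, Mul(Rational(13, 3), Pow(Add(Mul(-202, Pow(-48, -1)), Mul(-279, Rational(-1, 330))), Rational(3, 2))))) = Add(44337, Mul(-1, Mul(Rational(13, 3), Pow(Add(Mul(-202, Rational(-1, 48)), Rational(93, 110)), Rational(3, 2))))) = Add(44337, Mul(-1, Mul(Rational(13, 3), Pow(Add(Rational(101, 24), Rational(93, 110)), Rational(3, 2))))) = Add(44337, Mul(-1, Mul(Rational(13, 3), Pow(Rational(6671, 1320), Rational(3, 2))))) = Add(44337, Mul(-1, Mul(Rational(13, 3), Mul(Rational(6671, 871200), Pow(2201430, Rational(1, 2)))))) = Add(44337, Mul(-1, Mul(Rational(86723, 2613600), Pow(2201430, Rational(1, 2))))) = Add(44337, Mul(Rational(-86723, 2613600), Pow(2201430, Rational(1, 2))))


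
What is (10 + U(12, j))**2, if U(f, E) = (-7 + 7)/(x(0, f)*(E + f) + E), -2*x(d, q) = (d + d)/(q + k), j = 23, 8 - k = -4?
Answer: 100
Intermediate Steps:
k = 12 (k = 8 - 1*(-4) = 8 + 4 = 12)
x(d, q) = -d/(12 + q) (x(d, q) = -(d + d)/(2*(q + 12)) = -2*d/(2*(12 + q)) = -d/(12 + q))
U(f, E) = 0 (U(f, E) = (-7 + 7)/((-1*0/(12 + f))*(E + f) + E) = 0/(0*(E + f) + E) = 0/(0 + E) = 0/E = 0)
(10 + U(12, j))**2 = (10 + 0)**2 = 10**2 = 100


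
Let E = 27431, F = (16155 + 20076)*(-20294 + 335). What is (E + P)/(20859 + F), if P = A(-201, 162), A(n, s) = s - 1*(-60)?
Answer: -27653/723113670 ≈ -3.8242e-5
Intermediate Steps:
F = -723134529 (F = 36231*(-19959) = -723134529)
A(n, s) = 60 + s (A(n, s) = s + 60 = 60 + s)
P = 222 (P = 60 + 162 = 222)
(E + P)/(20859 + F) = (27431 + 222)/(20859 - 723134529) = 27653/(-723113670) = 27653*(-1/723113670) = -27653/723113670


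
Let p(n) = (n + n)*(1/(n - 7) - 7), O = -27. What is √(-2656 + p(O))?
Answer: I*√657883/17 ≈ 47.712*I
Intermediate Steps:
p(n) = 2*n*(-7 + 1/(-7 + n)) (p(n) = (2*n)*(1/(-7 + n) - 7) = (2*n)*(-7 + 1/(-7 + n)) = 2*n*(-7 + 1/(-7 + n)))
√(-2656 + p(O)) = √(-2656 + 2*(-27)*(50 - 7*(-27))/(-7 - 27)) = √(-2656 + 2*(-27)*(50 + 189)/(-34)) = √(-2656 + 2*(-27)*(-1/34)*239) = √(-2656 + 6453/17) = √(-38699/17) = I*√657883/17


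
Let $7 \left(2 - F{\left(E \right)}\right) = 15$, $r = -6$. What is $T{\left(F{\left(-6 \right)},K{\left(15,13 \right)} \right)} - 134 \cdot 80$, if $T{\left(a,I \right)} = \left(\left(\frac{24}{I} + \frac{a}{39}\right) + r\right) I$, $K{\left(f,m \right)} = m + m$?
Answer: $- \frac{227894}{21} \approx -10852.0$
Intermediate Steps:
$F{\left(E \right)} = - \frac{1}{7}$ ($F{\left(E \right)} = 2 - \frac{15}{7} = - \frac{1}{7}$)
$K{\left(f,m \right)} = 2 m$
$T{\left(a,I \right)} = I \left(-6 + \frac{24}{I} + \frac{a}{39}\right)$ ($T{\left(a,I \right)} = \left(\left(\frac{24}{I} + \frac{a}{39}\right) - 6\right) I = \left(-6 + \frac{24}{I} + \frac{a}{39}\right) I = I \left(-6 + \frac{24}{I} + \frac{a}{39}\right)$)
$T{\left(F{\left(-6 \right)},K{\left(15,13 \right)} \right)} - 134 \cdot 80 = \left(24 - 6 \cdot 2 \cdot 13 + \frac{1}{39} \cdot 2 \cdot 13 \left(- \frac{1}{7}\right)\right) - 134 \cdot 80 = \left(24 - 156 + \frac{1}{39} \cdot 26 \left(- \frac{1}{7}\right)\right) - 10720 = \left(24 - 156 - \frac{2}{21}\right) - 10720 = - \frac{2774}{21} - 10720 = - \frac{227894}{21}$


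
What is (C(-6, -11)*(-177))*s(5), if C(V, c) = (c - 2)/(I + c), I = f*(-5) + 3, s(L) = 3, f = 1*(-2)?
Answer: 6903/2 ≈ 3451.5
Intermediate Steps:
f = -2
I = 13 (I = -2*(-5) + 3 = 10 + 3 = 13)
C(V, c) = (-2 + c)/(13 + c) (C(V, c) = (c - 2)/(13 + c) = (-2 + c)/(13 + c))
(C(-6, -11)*(-177))*s(5) = (((-2 - 11)/(13 - 11))*(-177))*3 = ((-13/2)*(-177))*3 = (((1/2)*(-13))*(-177))*3 = -13/2*(-177)*3 = (2301/2)*3 = 6903/2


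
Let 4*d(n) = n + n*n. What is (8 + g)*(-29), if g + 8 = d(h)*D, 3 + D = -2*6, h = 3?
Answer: 1305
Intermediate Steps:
d(n) = n/4 + n**2/4 (d(n) = (n + n*n)/4 = (n + n**2)/4 = n/4 + n**2/4)
D = -15 (D = -3 - 2*6 = -3 - 12 = -15)
g = -53 (g = -8 + ((1/4)*3*(1 + 3))*(-15) = -8 + ((1/4)*3*4)*(-15) = -8 + 3*(-15) = -8 - 45 = -53)
(8 + g)*(-29) = (8 - 53)*(-29) = -45*(-29) = 1305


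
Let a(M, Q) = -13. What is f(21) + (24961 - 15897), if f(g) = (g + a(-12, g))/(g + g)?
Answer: 190348/21 ≈ 9064.2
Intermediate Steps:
f(g) = (-13 + g)/(2*g) (f(g) = (g - 13)/(g + g) = (-13 + g)/((2*g)) = (-13 + g)*(1/(2*g)) = (-13 + g)/(2*g))
f(21) + (24961 - 15897) = (½)*(-13 + 21)/21 + (24961 - 15897) = (½)*(1/21)*8 + 9064 = 4/21 + 9064 = 190348/21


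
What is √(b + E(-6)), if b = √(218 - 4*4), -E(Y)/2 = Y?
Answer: √(12 + √202) ≈ 5.1198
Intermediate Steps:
E(Y) = -2*Y
b = √202 (b = √(218 - 16) = √202 ≈ 14.213)
√(b + E(-6)) = √(√202 - 2*(-6)) = √(√202 + 12) = √(12 + √202)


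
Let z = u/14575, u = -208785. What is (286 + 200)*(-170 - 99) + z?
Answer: -381131367/2915 ≈ -1.3075e+5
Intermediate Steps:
z = -41757/2915 (z = -208785/14575 = -208785*1/14575 = -41757/2915 ≈ -14.325)
(286 + 200)*(-170 - 99) + z = (286 + 200)*(-170 - 99) - 41757/2915 = 486*(-269) - 41757/2915 = -130734 - 41757/2915 = -381131367/2915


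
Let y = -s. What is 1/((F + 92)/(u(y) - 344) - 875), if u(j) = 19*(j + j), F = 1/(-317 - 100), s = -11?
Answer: -30858/26962387 ≈ -0.0011445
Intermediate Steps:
y = 11 (y = -1*(-11) = 11)
F = -1/417 (F = 1/(-417) = -1/417 ≈ -0.0023981)
u(j) = 38*j (u(j) = 19*(2*j) = 38*j)
1/((F + 92)/(u(y) - 344) - 875) = 1/((-1/417 + 92)/(38*11 - 344) - 875) = 1/(38363/(417*(418 - 344)) - 875) = 1/((38363/417)/74 - 875) = 1/((38363/417)*(1/74) - 875) = 1/(38363/30858 - 875) = 1/(-26962387/30858) = -30858/26962387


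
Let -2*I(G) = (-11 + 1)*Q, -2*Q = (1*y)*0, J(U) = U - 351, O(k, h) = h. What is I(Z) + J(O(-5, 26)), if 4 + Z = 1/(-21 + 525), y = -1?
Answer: -325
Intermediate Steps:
J(U) = -351 + U
Z = -2015/504 (Z = -4 + 1/(-21 + 525) = -4 + 1/504 = -2015/504 ≈ -3.9980)
Q = 0 (Q = -1*(-1)*0/2 = -(-1)*0/2 = -1/2*0 = 0)
I(G) = 0 (I(G) = -(-11 + 1)*0/2 = -(-5)*0 = -1/2*0 = 0)
I(Z) + J(O(-5, 26)) = 0 + (-351 + 26) = 0 - 325 = -325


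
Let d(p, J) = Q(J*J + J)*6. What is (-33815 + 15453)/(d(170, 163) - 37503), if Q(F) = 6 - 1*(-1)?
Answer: 18362/37461 ≈ 0.49016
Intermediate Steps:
Q(F) = 7 (Q(F) = 6 + 1 = 7)
d(p, J) = 42 (d(p, J) = 7*6 = 42)
(-33815 + 15453)/(d(170, 163) - 37503) = (-33815 + 15453)/(42 - 37503) = -18362/(-37461) = -18362*(-1/37461) = 18362/37461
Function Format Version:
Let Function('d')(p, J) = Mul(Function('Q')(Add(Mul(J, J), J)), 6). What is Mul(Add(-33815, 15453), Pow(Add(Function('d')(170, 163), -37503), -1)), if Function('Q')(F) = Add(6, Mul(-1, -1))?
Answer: Rational(18362, 37461) ≈ 0.49016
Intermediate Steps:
Function('Q')(F) = 7 (Function('Q')(F) = Add(6, 1) = 7)
Function('d')(p, J) = 42 (Function('d')(p, J) = Mul(7, 6) = 42)
Mul(Add(-33815, 15453), Pow(Add(Function('d')(170, 163), -37503), -1)) = Mul(Add(-33815, 15453), Pow(Add(42, -37503), -1)) = Mul(-18362, Pow(-37461, -1)) = Mul(-18362, Rational(-1, 37461)) = Rational(18362, 37461)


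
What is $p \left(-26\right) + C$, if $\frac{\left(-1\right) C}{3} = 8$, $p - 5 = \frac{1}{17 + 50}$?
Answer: $- \frac{10344}{67} \approx -154.39$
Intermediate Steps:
$p = \frac{336}{67}$ ($p = 5 + \frac{1}{17 + 50} = 5 + \frac{1}{67} = \frac{336}{67} \approx 5.0149$)
$C = -24$ ($C = \left(-3\right) 8 = -24$)
$p \left(-26\right) + C = \frac{336}{67} \left(-26\right) - 24 = - \frac{8736}{67} - 24 = - \frac{10344}{67}$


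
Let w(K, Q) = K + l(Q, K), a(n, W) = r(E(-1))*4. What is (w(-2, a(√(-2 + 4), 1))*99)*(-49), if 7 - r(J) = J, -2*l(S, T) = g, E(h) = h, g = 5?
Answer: 43659/2 ≈ 21830.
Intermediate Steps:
l(S, T) = -5/2 (l(S, T) = -½*5 = -5/2)
r(J) = 7 - J
a(n, W) = 32 (a(n, W) = (7 - 1*(-1))*4 = (7 + 1)*4 = 8*4 = 32)
w(K, Q) = -5/2 + K (w(K, Q) = K - 5/2 = -5/2 + K)
(w(-2, a(√(-2 + 4), 1))*99)*(-49) = ((-5/2 - 2)*99)*(-49) = -9/2*99*(-49) = -891/2*(-49) = 43659/2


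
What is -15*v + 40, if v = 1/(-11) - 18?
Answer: 3425/11 ≈ 311.36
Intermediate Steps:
v = -199/11 (v = -1/11 - 18 = -199/11 ≈ -18.091)
-15*v + 40 = -15*(-199/11) + 40 = 2985/11 + 40 = 3425/11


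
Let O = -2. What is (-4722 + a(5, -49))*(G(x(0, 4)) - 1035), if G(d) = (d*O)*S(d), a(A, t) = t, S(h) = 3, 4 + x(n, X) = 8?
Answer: 5052489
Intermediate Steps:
x(n, X) = 4 (x(n, X) = -4 + 8 = 4)
G(d) = -6*d (G(d) = (d*(-2))*3 = -2*d*3 = -6*d)
(-4722 + a(5, -49))*(G(x(0, 4)) - 1035) = (-4722 - 49)*(-6*4 - 1035) = -4771*(-24 - 1035) = -4771*(-1059) = 5052489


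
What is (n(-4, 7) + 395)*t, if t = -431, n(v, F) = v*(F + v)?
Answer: -165073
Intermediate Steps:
(n(-4, 7) + 395)*t = (-4*(7 - 4) + 395)*(-431) = (-4*3 + 395)*(-431) = (-12 + 395)*(-431) = 383*(-431) = -165073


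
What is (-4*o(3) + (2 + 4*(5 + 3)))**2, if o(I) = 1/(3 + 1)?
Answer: 1089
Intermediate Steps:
o(I) = 1/4
(-4*o(3) + (2 + 4*(5 + 3)))**2 = (-4*1/4 + (2 + 4*(5 + 3)))**2 = (-1 + (2 + 4*8))**2 = (-1 + (2 + 32))**2 = (-1 + 34)**2 = 33**2 = 1089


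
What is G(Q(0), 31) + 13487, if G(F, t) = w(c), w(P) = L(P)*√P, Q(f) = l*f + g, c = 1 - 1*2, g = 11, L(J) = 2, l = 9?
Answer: 13487 + 2*I ≈ 13487.0 + 2.0*I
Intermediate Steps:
c = -1 (c = 1 - 2 = -1)
Q(f) = 11 + 9*f (Q(f) = 9*f + 11 = 11 + 9*f)
w(P) = 2*√P
G(F, t) = 2*I (G(F, t) = 2*√(-1) = 2*I)
G(Q(0), 31) + 13487 = 2*I + 13487 = 13487 + 2*I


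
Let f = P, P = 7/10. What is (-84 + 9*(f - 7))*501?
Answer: -704907/10 ≈ -70491.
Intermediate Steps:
P = 7/10 (P = 7*(1/10) = 7/10 ≈ 0.70000)
f = 7/10 ≈ 0.70000
(-84 + 9*(f - 7))*501 = (-84 + 9*(7/10 - 7))*501 = (-84 + 9*(-63/10))*501 = (-84 - 567/10)*501 = -1407/10*501 = -704907/10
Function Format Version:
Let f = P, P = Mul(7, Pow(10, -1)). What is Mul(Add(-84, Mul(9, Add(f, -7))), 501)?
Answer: Rational(-704907, 10) ≈ -70491.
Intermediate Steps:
P = Rational(7, 10) (P = Mul(7, Rational(1, 10)) = Rational(7, 10) ≈ 0.70000)
f = Rational(7, 10) ≈ 0.70000
Mul(Add(-84, Mul(9, Add(f, -7))), 501) = Mul(Add(-84, Mul(9, Add(Rational(7, 10), -7))), 501) = Mul(Add(-84, Mul(9, Rational(-63, 10))), 501) = Mul(Add(-84, Rational(-567, 10)), 501) = Mul(Rational(-1407, 10), 501) = Rational(-704907, 10)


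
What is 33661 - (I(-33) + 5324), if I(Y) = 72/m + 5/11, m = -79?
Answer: 24625250/869 ≈ 28337.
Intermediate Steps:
I(Y) = -397/869 (I(Y) = 72/(-79) + 5/11 = 72*(-1/79) + 5*(1/11) = -72/79 + 5/11 = -397/869)
33661 - (I(-33) + 5324) = 33661 - (-397/869 + 5324) = 33661 - 1*4626159/869 = 33661 - 4626159/869 = 24625250/869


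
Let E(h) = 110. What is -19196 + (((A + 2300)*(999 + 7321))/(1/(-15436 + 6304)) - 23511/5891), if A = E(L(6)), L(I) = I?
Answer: -1078686739641547/5891 ≈ -1.8311e+11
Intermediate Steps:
A = 110
-19196 + (((A + 2300)*(999 + 7321))/(1/(-15436 + 6304)) - 23511/5891) = -19196 + (((110 + 2300)*(999 + 7321))/(1/(-15436 + 6304)) - 23511/5891) = -19196 + ((2410*8320)/(1/(-9132)) - 23511*1/5891) = -19196 + (20051200/(-1/9132) - 23511/5891) = -19196 + (20051200*(-9132) - 23511/5891) = -19196 + (-183107558400 - 23511/5891) = -19196 - 1078686626557911/5891 = -1078686739641547/5891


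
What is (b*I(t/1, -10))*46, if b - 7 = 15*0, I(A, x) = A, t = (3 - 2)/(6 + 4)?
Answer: 161/5 ≈ 32.200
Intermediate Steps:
t = ⅒ (t = 1/10 = 1*(⅒) = ⅒ ≈ 0.10000)
b = 7 (b = 7 + 15*0 = 7 + 0 = 7)
(b*I(t/1, -10))*46 = (7*((⅒)/1))*46 = (7*((⅒)*1))*46 = (7*(⅒))*46 = (7/10)*46 = 161/5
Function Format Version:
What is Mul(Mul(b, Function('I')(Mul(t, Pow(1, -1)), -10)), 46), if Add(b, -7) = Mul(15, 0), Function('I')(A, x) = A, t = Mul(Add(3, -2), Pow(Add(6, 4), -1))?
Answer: Rational(161, 5) ≈ 32.200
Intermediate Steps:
t = Rational(1, 10) (t = Mul(1, Pow(10, -1)) = Mul(1, Rational(1, 10)) = Rational(1, 10) ≈ 0.10000)
b = 7 (b = Add(7, Mul(15, 0)) = Add(7, 0) = 7)
Mul(Mul(b, Function('I')(Mul(t, Pow(1, -1)), -10)), 46) = Mul(Mul(7, Mul(Rational(1, 10), Pow(1, -1))), 46) = Mul(Mul(7, Mul(Rational(1, 10), 1)), 46) = Mul(Mul(7, Rational(1, 10)), 46) = Mul(Rational(7, 10), 46) = Rational(161, 5)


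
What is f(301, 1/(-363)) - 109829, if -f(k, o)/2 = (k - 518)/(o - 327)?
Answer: -6518539750/59351 ≈ -1.0983e+5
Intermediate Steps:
f(k, o) = -2*(-518 + k)/(-327 + o) (f(k, o) = -2*(k - 518)/(o - 327) = -2*(-518 + k)/(-327 + o))
f(301, 1/(-363)) - 109829 = 2*(518 - 1*301)/(-327 + 1/(-363)) - 109829 = 2*(518 - 301)/(-327 - 1/363) - 109829 = 2*217/(-118702/363) - 109829 = 2*(-363/118702)*217 - 109829 = -78771/59351 - 109829 = -6518539750/59351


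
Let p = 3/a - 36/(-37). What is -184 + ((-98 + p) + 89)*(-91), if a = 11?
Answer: 212308/407 ≈ 521.64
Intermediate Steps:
p = 507/407 (p = 3/11 - 36/(-37) = 3*(1/11) - 36*(-1/37) = 3/11 + 36/37 = 507/407 ≈ 1.2457)
-184 + ((-98 + p) + 89)*(-91) = -184 + ((-98 + 507/407) + 89)*(-91) = -184 + (-39379/407 + 89)*(-91) = -184 - 3156/407*(-91) = -184 + 287196/407 = 212308/407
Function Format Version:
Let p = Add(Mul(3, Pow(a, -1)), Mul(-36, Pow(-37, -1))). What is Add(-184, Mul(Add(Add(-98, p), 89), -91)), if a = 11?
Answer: Rational(212308, 407) ≈ 521.64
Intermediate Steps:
p = Rational(507, 407) (p = Add(Mul(3, Pow(11, -1)), Mul(-36, Pow(-37, -1))) = Add(Mul(3, Rational(1, 11)), Mul(-36, Rational(-1, 37))) = Add(Rational(3, 11), Rational(36, 37)) = Rational(507, 407) ≈ 1.2457)
Add(-184, Mul(Add(Add(-98, p), 89), -91)) = Add(-184, Mul(Add(Add(-98, Rational(507, 407)), 89), -91)) = Add(-184, Mul(Add(Rational(-39379, 407), 89), -91)) = Add(-184, Mul(Rational(-3156, 407), -91)) = Add(-184, Rational(287196, 407)) = Rational(212308, 407)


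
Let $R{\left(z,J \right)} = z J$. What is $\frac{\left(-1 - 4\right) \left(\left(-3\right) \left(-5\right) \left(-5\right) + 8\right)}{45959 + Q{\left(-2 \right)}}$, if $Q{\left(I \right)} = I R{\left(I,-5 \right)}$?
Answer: $\frac{335}{45939} \approx 0.0072923$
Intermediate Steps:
$R{\left(z,J \right)} = J z$
$Q{\left(I \right)} = - 5 I^{2}$ ($Q{\left(I \right)} = I \left(- 5 I\right) = - 5 I^{2}$)
$\frac{\left(-1 - 4\right) \left(\left(-3\right) \left(-5\right) \left(-5\right) + 8\right)}{45959 + Q{\left(-2 \right)}} = \frac{\left(-1 - 4\right) \left(\left(-3\right) \left(-5\right) \left(-5\right) + 8\right)}{45959 - 5 \left(-2\right)^{2}} = \frac{\left(-5\right) \left(15 \left(-5\right) + 8\right)}{45959 - 20} = \frac{\left(-5\right) \left(-75 + 8\right)}{45959 - 20} = \frac{\left(-5\right) \left(-67\right)}{45939} = \frac{1}{45939} \cdot 335 = \frac{335}{45939}$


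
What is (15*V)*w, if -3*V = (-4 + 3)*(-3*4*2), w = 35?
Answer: -4200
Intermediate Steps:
V = -8 (V = -(-4 + 3)*-3*4*2/3 = -(-1)*(-12*2)/3 = -(-1)*(-24)/3 = -1/3*24 = -8)
(15*V)*w = (15*(-8))*35 = -120*35 = -4200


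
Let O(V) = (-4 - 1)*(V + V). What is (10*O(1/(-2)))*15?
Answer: 750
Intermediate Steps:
O(V) = -10*V
(10*O(1/(-2)))*15 = (10*(-10/(-2)))*15 = (10*(-10*(-½)))*15 = (10*5)*15 = 50*15 = 750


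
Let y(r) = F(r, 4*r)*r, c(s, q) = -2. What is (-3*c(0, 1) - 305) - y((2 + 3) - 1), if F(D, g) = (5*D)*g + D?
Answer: -1595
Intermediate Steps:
F(D, g) = D + 5*D*g (F(D, g) = 5*D*g + D = D + 5*D*g)
y(r) = r**2*(1 + 20*r) (y(r) = (r*(1 + 5*(4*r)))*r = (r*(1 + 20*r))*r = r**2*(1 + 20*r))
(-3*c(0, 1) - 305) - y((2 + 3) - 1) = (-3*(-2) - 305) - ((2 + 3) - 1)**2*(1 + 20*((2 + 3) - 1)) = (6 - 305) - (5 - 1)**2*(1 + 20*(5 - 1)) = -299 - 4**2*(1 + 20*4) = -299 - 16*(1 + 80) = -299 - 16*81 = -299 - 1*1296 = -299 - 1296 = -1595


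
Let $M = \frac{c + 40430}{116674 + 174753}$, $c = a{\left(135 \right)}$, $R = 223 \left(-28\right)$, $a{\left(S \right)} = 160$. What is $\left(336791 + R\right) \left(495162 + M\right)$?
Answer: $\frac{47699127610489908}{291427} \approx 1.6367 \cdot 10^{11}$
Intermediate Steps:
$R = -6244$
$c = 160$
$M = \frac{40590}{291427}$ ($M = \frac{160 + 40430}{116674 + 174753} = \frac{40590}{291427} \approx 0.13928$)
$\left(336791 + R\right) \left(495162 + M\right) = \left(336791 - 6244\right) \left(495162 + \frac{40590}{291427}\right) = 330547 \cdot \frac{144303616764}{291427} = \frac{47699127610489908}{291427}$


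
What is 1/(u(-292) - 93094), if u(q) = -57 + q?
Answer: -1/93443 ≈ -1.0702e-5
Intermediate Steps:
1/(u(-292) - 93094) = 1/((-57 - 292) - 93094) = 1/(-349 - 93094) = 1/(-93443) = -1/93443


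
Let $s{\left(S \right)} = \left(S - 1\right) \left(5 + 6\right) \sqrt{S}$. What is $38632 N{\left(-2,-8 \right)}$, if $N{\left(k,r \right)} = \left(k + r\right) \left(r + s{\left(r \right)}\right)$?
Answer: $3090560 + 76491360 i \sqrt{2} \approx 3.0906 \cdot 10^{6} + 1.0818 \cdot 10^{8} i$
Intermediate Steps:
$s{\left(S \right)} = \sqrt{S} \left(-11 + 11 S\right)$ ($s{\left(S \right)} = \left(-1 + S\right) 11 \sqrt{S} = \left(-11 + 11 S\right) \sqrt{S} = \sqrt{S} \left(-11 + 11 S\right)$)
$N{\left(k,r \right)} = \left(k + r\right) \left(r + 11 \sqrt{r} \left(-1 + r\right)\right)$
$38632 N{\left(-2,-8 \right)} = 38632 \left(\left(-8\right)^{2} - -16 + 11 \left(-8\right)^{\frac{3}{2}} \left(-1 - 8\right) + 11 \left(-2\right) \sqrt{-8} \left(-1 - 8\right)\right) = 38632 \left(64 + 16 + 11 \left(- 16 i \sqrt{2}\right) \left(-9\right) + 11 \left(-2\right) 2 i \sqrt{2} \left(-9\right)\right) = 38632 \left(64 + 16 + 1584 i \sqrt{2} + 396 i \sqrt{2}\right) = 38632 \left(80 + 1980 i \sqrt{2}\right) = 3090560 + 76491360 i \sqrt{2}$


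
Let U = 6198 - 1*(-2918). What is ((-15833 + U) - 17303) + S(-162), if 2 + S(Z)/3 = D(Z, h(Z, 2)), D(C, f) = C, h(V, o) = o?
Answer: -24512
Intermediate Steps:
U = 9116 (U = 6198 + 2918 = 9116)
S(Z) = -6 + 3*Z
((-15833 + U) - 17303) + S(-162) = ((-15833 + 9116) - 17303) + (-6 + 3*(-162)) = (-6717 - 17303) + (-6 - 486) = -24020 - 492 = -24512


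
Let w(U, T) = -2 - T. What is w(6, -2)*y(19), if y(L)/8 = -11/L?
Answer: 0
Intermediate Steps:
y(L) = -88/L (y(L) = 8*(-11/L) = -88/L)
w(6, -2)*y(19) = (-2 - 1*(-2))*(-88/19) = (-2 + 2)*(-88*1/19) = 0*(-88/19) = 0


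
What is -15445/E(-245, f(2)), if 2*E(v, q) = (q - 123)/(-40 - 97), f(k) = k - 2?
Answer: -4231930/123 ≈ -34406.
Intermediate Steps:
f(k) = -2 + k
E(v, q) = 123/274 - q/274 (E(v, q) = ((q - 123)/(-40 - 97))/2 = ((-123 + q)/(-137))/2 = ((-123 + q)*(-1/137))/2 = (123/137 - q/137)/2 = 123/274 - q/274)
-15445/E(-245, f(2)) = -15445/(123/274 - (-2 + 2)/274) = -15445/(123/274 - 1/274*0) = -15445/(123/274 + 0) = -15445/123/274 = -15445*274/123 = -4231930/123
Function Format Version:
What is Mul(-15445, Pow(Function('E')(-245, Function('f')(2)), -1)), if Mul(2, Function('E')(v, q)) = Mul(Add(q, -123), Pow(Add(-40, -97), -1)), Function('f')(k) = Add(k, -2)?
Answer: Rational(-4231930, 123) ≈ -34406.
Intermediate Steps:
Function('f')(k) = Add(-2, k)
Function('E')(v, q) = Add(Rational(123, 274), Mul(Rational(-1, 274), q)) (Function('E')(v, q) = Mul(Rational(1, 2), Mul(Add(q, -123), Pow(Add(-40, -97), -1))) = Mul(Rational(1, 2), Mul(Add(-123, q), Pow(-137, -1))) = Mul(Rational(1, 2), Mul(Add(-123, q), Rational(-1, 137))) = Mul(Rational(1, 2), Add(Rational(123, 137), Mul(Rational(-1, 137), q))) = Add(Rational(123, 274), Mul(Rational(-1, 274), q)))
Mul(-15445, Pow(Function('E')(-245, Function('f')(2)), -1)) = Mul(-15445, Pow(Add(Rational(123, 274), Mul(Rational(-1, 274), Add(-2, 2))), -1)) = Mul(-15445, Pow(Add(Rational(123, 274), Mul(Rational(-1, 274), 0)), -1)) = Mul(-15445, Pow(Add(Rational(123, 274), 0), -1)) = Mul(-15445, Pow(Rational(123, 274), -1)) = Mul(-15445, Rational(274, 123)) = Rational(-4231930, 123)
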